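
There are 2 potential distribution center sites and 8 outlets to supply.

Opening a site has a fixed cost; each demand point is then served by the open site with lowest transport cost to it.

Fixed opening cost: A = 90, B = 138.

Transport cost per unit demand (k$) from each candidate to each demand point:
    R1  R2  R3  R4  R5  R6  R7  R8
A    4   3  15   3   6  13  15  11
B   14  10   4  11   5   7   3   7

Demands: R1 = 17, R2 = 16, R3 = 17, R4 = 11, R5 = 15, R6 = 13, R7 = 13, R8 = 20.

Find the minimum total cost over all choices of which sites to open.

790

Open {A, B}: assign each demand point to its cheapest open site.
  R1→A 17×4=68, R2→A 16×3=48, R3→B 17×4=68, R4→A 11×3=33, R5→B 15×5=75, R6→B 13×7=91, R7→B 13×3=39, R8→B 20×7=140
  transport cost 562, fixed 228 → total 790.
Compare {B}: transport cost 932 + fixed 138 = 1070.
Compare {A}: transport cost 1078 + fixed 90 = 1168.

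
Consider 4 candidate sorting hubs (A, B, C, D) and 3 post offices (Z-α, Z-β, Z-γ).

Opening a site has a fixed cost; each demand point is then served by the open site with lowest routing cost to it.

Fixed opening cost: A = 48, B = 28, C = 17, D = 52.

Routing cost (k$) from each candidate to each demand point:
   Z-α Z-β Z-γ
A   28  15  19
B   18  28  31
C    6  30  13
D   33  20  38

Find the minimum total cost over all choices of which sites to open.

66

Open {C}: assign each demand point to its cheapest open site.
  Z-α→C 6, Z-β→C 30, Z-γ→C 13
  routing cost 49, fixed 17 → total 66.
Compare {B, C}: routing cost 47 + fixed 45 = 92.
Compare {A, C}: routing cost 34 + fixed 65 = 99.
Compare {B}: routing cost 77 + fixed 28 = 105.
All other subsets cost ≥ 92. Minimum total cost: 66.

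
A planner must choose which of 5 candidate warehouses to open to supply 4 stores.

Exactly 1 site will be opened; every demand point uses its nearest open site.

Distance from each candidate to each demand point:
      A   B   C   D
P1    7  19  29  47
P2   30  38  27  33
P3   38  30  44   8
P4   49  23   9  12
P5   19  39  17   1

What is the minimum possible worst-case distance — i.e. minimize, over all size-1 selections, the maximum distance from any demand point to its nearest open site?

38

Open {P2}.
  Farthest demand point is B at distance 38 (to P2); all others are ≤ 38.
With {P5} the worst case is 39.
With {P3} the worst case is 44.
No size-1 selection achieves below 38.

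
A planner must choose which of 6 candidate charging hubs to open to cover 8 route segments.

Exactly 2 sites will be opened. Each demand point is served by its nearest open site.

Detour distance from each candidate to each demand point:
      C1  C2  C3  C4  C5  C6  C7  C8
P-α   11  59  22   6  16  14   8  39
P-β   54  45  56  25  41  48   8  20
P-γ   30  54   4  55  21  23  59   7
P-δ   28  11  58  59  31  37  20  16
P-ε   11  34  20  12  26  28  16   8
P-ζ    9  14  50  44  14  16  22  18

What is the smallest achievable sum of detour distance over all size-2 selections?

104

Open {P-α, P-δ}.
  C1→P-α 11, C2→P-δ 11, C3→P-α 22, C4→P-α 6, C5→P-α 16, C6→P-α 14, C7→P-α 8, C8→P-δ 16  ⇒ total 104.
Compare {P-α, P-ζ}: total 105.
Compare {P-ε, P-ζ}: total 109.
No size-2 selection does better; minimum is 104.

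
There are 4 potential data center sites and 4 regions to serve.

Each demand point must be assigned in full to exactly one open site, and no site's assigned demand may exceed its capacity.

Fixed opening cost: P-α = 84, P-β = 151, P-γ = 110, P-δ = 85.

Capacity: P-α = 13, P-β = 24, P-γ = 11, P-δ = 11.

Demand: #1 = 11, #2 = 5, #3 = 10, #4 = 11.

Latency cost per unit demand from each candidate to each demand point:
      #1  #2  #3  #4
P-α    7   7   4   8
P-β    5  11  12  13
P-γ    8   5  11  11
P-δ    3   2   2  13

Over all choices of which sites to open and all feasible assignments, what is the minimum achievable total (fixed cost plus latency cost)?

Open {P-α, P-β, P-δ}; cheapest assignment that respects the capacities:
  P-α (cap 13, load 11): #4 — cost 11×8 = 88
  P-β (cap 24, load 16): #1, #2 — cost 11×5 + 5×11 = 110
  P-δ (cap 11, load 10): #3 — cost 10×2 = 20
  Shipping 218, fixed 320 → total 538.
  Any other capacity-feasible assignment to {P-α, P-β, P-δ} ships for at least 218.
Compare {P-β, P-γ, P-δ}: its best feasible assignment gives total 589.
Compare {P-α, P-β, P-γ}: its best feasible assignment gives total 608.
Every other set of open sites that can feasibly serve all demand totals ≥ 589 even under its best assignment. Minimum: 538.

538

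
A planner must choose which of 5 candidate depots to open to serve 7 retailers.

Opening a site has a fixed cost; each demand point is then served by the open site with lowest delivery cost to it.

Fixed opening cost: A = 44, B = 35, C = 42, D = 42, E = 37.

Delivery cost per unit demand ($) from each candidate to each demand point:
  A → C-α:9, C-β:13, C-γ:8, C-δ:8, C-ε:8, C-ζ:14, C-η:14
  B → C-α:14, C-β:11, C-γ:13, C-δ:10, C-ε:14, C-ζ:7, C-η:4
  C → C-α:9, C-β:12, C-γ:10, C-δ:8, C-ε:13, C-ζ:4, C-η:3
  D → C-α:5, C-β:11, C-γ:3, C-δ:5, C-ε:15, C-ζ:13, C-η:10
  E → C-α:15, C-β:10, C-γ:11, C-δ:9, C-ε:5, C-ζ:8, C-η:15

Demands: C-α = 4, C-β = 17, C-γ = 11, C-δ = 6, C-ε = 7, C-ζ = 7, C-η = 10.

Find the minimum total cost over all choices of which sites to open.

467

Open {C, D, E}: assign each demand point to its cheapest open site.
  C-α→D 4×5=20, C-β→E 17×10=170, C-γ→D 11×3=33, C-δ→D 6×5=30, C-ε→E 7×5=35, C-ζ→C 7×4=28, C-η→C 10×3=30
  delivery cost 346, fixed 121 → total 467.
Compare {B, D, E}: delivery cost 377 + fixed 114 = 491.
Compare {B, C, D, E}: delivery cost 346 + fixed 156 = 502.
Compare {C, D}: delivery cost 419 + fixed 84 = 503.
All other subsets cost ≥ 491. Minimum total cost: 467.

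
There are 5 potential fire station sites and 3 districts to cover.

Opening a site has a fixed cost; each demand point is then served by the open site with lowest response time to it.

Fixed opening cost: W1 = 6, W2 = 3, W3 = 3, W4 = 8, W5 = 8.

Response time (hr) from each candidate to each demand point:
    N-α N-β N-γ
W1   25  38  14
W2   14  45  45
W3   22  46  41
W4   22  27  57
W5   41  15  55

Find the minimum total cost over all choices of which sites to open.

Open {W1, W2, W5}: assign each demand point to its cheapest open site.
  N-α→W2 14, N-β→W5 15, N-γ→W1 14
  response time 43, fixed 17 → total 60.
Compare {W1, W2, W3, W5}: response time 43 + fixed 20 = 63.
Compare {W1, W5}: response time 54 + fixed 14 = 68.
Compare {W1, W3, W5}: response time 51 + fixed 17 = 68.
All other subsets cost ≥ 63. Minimum total cost: 60.

60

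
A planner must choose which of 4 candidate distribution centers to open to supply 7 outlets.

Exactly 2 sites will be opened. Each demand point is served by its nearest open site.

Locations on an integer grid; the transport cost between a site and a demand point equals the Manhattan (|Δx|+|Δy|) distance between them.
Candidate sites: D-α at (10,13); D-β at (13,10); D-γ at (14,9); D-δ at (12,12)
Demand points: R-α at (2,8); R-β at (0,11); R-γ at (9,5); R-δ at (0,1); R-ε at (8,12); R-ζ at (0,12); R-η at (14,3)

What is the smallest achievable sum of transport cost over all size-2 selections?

76

Open {D-α, D-γ}.
  R-α→D-α 13, R-β→D-α 12, R-γ→D-α 9, R-δ→D-α 22, R-ε→D-α 3, R-ζ→D-α 11, R-η→D-γ 6  ⇒ total 76.
Compare {D-α, D-β}: total 78.
Compare {D-γ, D-δ}: total 79.
No size-2 selection does better; minimum is 76.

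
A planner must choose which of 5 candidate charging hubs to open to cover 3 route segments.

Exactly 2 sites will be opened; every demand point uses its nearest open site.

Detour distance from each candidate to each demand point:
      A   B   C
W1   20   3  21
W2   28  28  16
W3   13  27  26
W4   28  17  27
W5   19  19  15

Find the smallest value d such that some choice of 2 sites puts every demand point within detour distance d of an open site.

Open {W1, W5}.
  Farthest demand point is A at detour distance 19 (to W5); all others are ≤ 19.
With {W2, W5} the worst case is 19.
With {W3, W5} the worst case is 19.
No size-2 selection achieves below 19.

19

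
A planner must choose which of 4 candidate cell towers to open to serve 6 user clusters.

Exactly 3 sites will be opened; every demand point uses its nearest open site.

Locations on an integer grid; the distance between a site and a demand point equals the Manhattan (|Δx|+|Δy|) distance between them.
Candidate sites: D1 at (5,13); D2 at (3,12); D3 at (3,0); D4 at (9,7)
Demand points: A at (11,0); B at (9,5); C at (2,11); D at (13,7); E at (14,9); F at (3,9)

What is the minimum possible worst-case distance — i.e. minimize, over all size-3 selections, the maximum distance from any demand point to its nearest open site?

Open {D1, D3, D4}.
  Farthest demand point is A at distance 8 (to D3); all others are ≤ 8.
With {D2, D3, D4} the worst case is 8.
With {D1, D2, D4} the worst case is 9.
No size-3 selection achieves below 8.

8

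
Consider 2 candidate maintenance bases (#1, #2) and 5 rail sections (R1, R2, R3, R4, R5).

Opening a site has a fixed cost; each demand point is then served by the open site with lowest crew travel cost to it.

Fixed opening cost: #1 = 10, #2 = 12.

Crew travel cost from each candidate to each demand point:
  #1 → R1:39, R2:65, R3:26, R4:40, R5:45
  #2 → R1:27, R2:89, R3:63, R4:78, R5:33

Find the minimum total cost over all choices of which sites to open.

Open {#1, #2}: assign each demand point to its cheapest open site.
  R1→#2 27, R2→#1 65, R3→#1 26, R4→#1 40, R5→#2 33
  crew travel cost 191, fixed 22 → total 213.
Compare {#1}: crew travel cost 215 + fixed 10 = 225.
Compare {#2}: crew travel cost 290 + fixed 12 = 302.

213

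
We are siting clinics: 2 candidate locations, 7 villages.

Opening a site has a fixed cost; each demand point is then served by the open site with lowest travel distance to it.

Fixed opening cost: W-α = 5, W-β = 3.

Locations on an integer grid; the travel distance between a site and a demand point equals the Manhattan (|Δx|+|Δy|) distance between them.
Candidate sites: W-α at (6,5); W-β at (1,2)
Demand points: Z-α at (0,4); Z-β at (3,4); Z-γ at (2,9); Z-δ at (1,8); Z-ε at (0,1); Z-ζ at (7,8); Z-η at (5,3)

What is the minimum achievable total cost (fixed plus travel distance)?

38

Open {W-α, W-β}: assign each demand point to its cheapest open site.
  Z-α→W-β 3, Z-β→W-α 4, Z-γ→W-α 8, Z-δ→W-β 6, Z-ε→W-β 2, Z-ζ→W-α 4, Z-η→W-α 3
  travel distance 30, fixed 8 → total 38.
Compare {W-β}: travel distance 40 + fixed 3 = 43.
Compare {W-α}: travel distance 44 + fixed 5 = 49.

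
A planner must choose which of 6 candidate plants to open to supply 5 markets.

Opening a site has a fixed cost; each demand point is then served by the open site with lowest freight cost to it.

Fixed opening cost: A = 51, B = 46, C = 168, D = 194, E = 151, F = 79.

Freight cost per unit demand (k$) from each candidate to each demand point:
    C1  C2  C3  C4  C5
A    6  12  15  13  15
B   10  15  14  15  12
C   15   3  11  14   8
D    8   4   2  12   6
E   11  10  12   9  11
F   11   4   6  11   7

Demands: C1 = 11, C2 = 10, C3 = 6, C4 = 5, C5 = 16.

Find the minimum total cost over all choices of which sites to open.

Open {A, F}: assign each demand point to its cheapest open site.
  C1→A 11×6=66, C2→F 10×4=40, C3→F 6×6=36, C4→F 5×11=55, C5→F 16×7=112
  freight cost 309, fixed 130 → total 439.
Compare {F}: freight cost 364 + fixed 79 = 443.
Compare {B, F}: freight cost 353 + fixed 125 = 478.
Compare {A, B, F}: freight cost 309 + fixed 176 = 485.
All other subsets cost ≥ 443. Minimum total cost: 439.

439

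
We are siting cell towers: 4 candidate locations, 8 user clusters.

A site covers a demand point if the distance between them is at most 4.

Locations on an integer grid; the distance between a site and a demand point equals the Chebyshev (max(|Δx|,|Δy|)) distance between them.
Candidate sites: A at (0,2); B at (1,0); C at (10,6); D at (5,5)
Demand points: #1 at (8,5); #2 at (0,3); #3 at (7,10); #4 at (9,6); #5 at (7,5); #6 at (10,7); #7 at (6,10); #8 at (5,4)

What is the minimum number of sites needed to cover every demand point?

2

Coverage sets (demand points within 4 of each site):
  A: {#2}
  B: {#2, #8}
  C: {#1, #3, #4, #5, #6, #7}
  D: {#1, #4, #5, #8}
No single site covers all 8 demand points.
But {B, C} covers everything, so the minimum is 2.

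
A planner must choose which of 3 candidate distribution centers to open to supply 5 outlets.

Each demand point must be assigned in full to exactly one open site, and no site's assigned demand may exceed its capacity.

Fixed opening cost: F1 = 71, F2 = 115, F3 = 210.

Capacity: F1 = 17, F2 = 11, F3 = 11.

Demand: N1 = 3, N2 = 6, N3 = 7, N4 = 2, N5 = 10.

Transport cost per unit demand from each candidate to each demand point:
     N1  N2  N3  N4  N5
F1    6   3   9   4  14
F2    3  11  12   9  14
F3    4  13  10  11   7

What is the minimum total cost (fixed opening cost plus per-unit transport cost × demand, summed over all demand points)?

Open {F1, F2}; cheapest assignment that respects the capacities:
  F1 (cap 17, load 17): N3, N5 — cost 7×9 + 10×14 = 203
  F2 (cap 11, load 11): N1, N2, N4 — cost 3×3 + 6×11 + 2×9 = 93
  Shipping 296, fixed 186 → total 482.
  Any other capacity-feasible assignment to {F1, F2} ships for at least 296.
Compare {F1, F2, F3}: its best feasible assignment gives total 564.
Compare {F1, F3}: its best feasible assignment gives total 596.
Every other set of open sites that can feasibly serve all demand totals ≥ 564 even under its best assignment. Minimum: 482.

482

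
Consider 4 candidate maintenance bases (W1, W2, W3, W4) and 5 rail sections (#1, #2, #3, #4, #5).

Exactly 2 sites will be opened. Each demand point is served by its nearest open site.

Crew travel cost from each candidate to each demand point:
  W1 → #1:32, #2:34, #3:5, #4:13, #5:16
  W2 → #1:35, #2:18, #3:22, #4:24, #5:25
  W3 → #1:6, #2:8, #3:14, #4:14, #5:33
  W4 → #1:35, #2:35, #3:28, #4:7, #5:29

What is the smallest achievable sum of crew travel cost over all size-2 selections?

48

Open {W1, W3}.
  #1→W3 6, #2→W3 8, #3→W1 5, #4→W1 13, #5→W1 16  ⇒ total 48.
Compare {W3, W4}: total 64.
Compare {W2, W3}: total 67.
No size-2 selection does better; minimum is 48.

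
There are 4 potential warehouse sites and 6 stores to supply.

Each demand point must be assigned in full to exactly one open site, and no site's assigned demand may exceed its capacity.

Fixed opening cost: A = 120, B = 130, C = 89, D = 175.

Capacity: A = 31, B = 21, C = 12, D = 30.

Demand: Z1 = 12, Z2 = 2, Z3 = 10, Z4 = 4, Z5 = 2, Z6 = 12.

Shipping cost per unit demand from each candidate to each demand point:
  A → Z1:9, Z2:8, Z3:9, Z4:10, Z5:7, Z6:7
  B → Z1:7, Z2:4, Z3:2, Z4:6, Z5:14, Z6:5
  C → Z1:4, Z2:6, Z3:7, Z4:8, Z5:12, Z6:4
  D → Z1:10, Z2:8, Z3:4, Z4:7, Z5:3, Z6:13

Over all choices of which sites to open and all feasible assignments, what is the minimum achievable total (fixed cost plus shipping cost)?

501

Open {A, C}; cheapest assignment that respects the capacities:
  A (cap 31, load 30): Z2, Z3, Z4, Z5, Z6 — cost 2×8 + 10×9 + 4×10 + 2×7 + 12×7 = 244
  C (cap 12, load 12): Z1 — cost 12×4 = 48
  Shipping 292, fixed 209 → total 501.
  Any other capacity-feasible assignment to {A, C} ships for at least 292.
Compare {A, B}: its best feasible assignment gives total 508.
Compare {C, D}: its best feasible assignment gives total 522.
Every other set of open sites that can feasibly serve all demand totals ≥ 508 even under its best assignment. Minimum: 501.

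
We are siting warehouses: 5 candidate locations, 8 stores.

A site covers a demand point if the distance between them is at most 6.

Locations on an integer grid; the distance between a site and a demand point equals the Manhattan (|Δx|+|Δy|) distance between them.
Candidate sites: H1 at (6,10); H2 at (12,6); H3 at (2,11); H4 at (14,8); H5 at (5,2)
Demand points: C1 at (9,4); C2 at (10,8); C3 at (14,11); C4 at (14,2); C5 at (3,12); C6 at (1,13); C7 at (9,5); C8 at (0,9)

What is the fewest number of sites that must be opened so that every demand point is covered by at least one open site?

Coverage sets (demand points within 6 of each site):
  H1: {C2, C5}
  H2: {C1, C2, C4, C7}
  H3: {C5, C6, C8}
  H4: {C2, C3, C4}
  H5: {C1}
No 2 sites suffice: every size-2 union leaves at least one demand point uncovered.
But {H2, H3, H4} covers everything, so the minimum is 3.

3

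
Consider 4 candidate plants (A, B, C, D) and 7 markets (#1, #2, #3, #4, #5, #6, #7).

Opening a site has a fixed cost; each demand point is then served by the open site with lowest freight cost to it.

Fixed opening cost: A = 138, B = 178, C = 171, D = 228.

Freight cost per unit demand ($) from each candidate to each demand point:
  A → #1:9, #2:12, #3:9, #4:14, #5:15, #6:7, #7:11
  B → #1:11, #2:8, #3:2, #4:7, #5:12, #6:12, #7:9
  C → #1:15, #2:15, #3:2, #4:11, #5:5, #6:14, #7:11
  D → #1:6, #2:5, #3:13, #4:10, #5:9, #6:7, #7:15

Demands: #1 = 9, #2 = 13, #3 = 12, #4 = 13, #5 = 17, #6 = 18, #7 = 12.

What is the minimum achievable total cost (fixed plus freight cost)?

1015

Open {C, D}: assign each demand point to its cheapest open site.
  #1→D 9×6=54, #2→D 13×5=65, #3→C 12×2=24, #4→D 13×10=130, #5→C 17×5=85, #6→D 18×7=126, #7→C 12×11=132
  freight cost 616, fixed 399 → total 1015.
Compare {B}: freight cost 846 + fixed 178 = 1024.
Compare {B, D}: freight cost 621 + fixed 406 = 1027.
Compare {A, B}: freight cost 738 + fixed 316 = 1054.
All other subsets cost ≥ 1024. Minimum total cost: 1015.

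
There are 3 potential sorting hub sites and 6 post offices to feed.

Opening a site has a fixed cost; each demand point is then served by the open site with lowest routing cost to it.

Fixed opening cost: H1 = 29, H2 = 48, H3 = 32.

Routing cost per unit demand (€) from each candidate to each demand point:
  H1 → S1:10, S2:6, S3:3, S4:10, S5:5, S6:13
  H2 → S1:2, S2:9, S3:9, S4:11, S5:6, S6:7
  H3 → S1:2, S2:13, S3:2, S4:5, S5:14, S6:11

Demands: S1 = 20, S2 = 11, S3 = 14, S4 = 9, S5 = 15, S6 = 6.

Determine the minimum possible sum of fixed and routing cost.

381

Open {H1, H3}: assign each demand point to its cheapest open site.
  S1→H3 20×2=40, S2→H1 11×6=66, S3→H3 14×2=28, S4→H3 9×5=45, S5→H1 15×5=75, S6→H3 6×11=66
  routing cost 320, fixed 61 → total 381.
Compare {H1, H2, H3}: routing cost 296 + fixed 109 = 405.
Compare {H2, H3}: routing cost 344 + fixed 80 = 424.
Compare {H1, H2}: routing cost 355 + fixed 77 = 432.
All other subsets cost ≥ 405. Minimum total cost: 381.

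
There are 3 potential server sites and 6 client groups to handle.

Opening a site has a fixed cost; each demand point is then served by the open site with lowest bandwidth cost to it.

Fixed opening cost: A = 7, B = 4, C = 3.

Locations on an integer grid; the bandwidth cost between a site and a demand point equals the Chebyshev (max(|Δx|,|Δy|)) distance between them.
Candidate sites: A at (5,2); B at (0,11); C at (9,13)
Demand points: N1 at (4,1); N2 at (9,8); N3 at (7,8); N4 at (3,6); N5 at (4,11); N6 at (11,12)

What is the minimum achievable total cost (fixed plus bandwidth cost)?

Open {A, C}: assign each demand point to its cheapest open site.
  N1→A 1, N2→C 5, N3→C 5, N4→A 4, N5→C 5, N6→C 2
  bandwidth cost 22, fixed 10 → total 32.
Compare {A, B, C}: bandwidth cost 21 + fixed 14 = 35.
Compare {B, C}: bandwidth cost 31 + fixed 7 = 38.
Compare {C}: bandwidth cost 36 + fixed 3 = 39.
All other subsets cost ≥ 35. Minimum total cost: 32.

32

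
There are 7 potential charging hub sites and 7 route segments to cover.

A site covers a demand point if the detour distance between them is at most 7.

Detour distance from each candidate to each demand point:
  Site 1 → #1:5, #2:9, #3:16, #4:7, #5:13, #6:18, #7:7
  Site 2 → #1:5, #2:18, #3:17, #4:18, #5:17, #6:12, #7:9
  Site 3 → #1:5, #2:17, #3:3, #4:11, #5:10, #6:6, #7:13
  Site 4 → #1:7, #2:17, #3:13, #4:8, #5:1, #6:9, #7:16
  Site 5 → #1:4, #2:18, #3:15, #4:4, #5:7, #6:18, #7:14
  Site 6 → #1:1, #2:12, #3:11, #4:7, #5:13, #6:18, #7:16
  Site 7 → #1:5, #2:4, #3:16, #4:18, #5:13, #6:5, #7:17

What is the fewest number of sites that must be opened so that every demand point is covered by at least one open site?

Coverage sets (demand points within 7 of each site):
  Site 1: {#1, #4, #7}
  Site 2: {#1}
  Site 3: {#1, #3, #6}
  Site 4: {#1, #5}
  Site 5: {#1, #4, #5}
  Site 6: {#1, #4}
  Site 7: {#1, #2, #6}
No 3 sites suffice: every size-3 union leaves at least one demand point uncovered.
But {Site 1, Site 3, Site 4, Site 7} covers everything, so the minimum is 4.

4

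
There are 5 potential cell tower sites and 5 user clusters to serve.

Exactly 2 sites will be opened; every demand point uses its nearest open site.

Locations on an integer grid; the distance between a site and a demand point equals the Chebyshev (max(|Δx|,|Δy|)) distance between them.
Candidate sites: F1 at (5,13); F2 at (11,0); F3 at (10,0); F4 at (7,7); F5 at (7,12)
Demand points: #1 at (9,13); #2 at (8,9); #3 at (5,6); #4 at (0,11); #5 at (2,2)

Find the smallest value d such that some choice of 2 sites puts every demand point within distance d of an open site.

Open {F1, F4}.
  Farthest demand point is #4 at distance 5 (to F1); all others are ≤ 5.
With {F2, F4} the worst case is 7.
With {F3, F4} the worst case is 7.
No size-2 selection achieves below 5.

5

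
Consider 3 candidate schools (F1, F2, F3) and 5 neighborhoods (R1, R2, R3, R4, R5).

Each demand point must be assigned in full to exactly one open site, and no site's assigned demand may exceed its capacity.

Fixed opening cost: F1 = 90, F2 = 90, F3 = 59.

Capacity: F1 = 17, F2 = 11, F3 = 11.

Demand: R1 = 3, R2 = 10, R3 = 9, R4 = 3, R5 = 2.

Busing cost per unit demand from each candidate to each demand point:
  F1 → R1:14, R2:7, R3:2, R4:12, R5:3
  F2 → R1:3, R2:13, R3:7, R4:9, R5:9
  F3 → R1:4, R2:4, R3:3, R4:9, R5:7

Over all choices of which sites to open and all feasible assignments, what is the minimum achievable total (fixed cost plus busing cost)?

Open {F1, F3}; cheapest assignment that respects the capacities:
  F1 (cap 17, load 17): R1, R3, R4, R5 — cost 3×14 + 9×2 + 3×12 + 2×3 = 102
  F3 (cap 11, load 10): R2 — cost 10×4 = 40
  Shipping 142, fixed 149 → total 291.
  Any other capacity-feasible assignment to {F1, F3} ships for at least 142.
Compare {F1, F2, F3}: its best feasible assignment gives total 339.
Compare {F1, F2}: its best feasible assignment gives total 409.
Every other set of open sites that can feasibly serve all demand totals ≥ 339 even under its best assignment. Minimum: 291.

291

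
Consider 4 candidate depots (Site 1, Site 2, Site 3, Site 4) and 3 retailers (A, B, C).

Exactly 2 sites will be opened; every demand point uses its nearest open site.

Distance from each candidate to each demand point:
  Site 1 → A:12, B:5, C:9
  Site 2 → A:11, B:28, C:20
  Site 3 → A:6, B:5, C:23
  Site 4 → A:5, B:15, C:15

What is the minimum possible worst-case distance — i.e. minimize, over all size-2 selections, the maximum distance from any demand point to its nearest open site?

9

Open {Site 1, Site 3}.
  Farthest demand point is C at distance 9 (to Site 1); all others are ≤ 9.
With {Site 1, Site 4} the worst case is 9.
With {Site 1, Site 2} the worst case is 11.
No size-2 selection achieves below 9.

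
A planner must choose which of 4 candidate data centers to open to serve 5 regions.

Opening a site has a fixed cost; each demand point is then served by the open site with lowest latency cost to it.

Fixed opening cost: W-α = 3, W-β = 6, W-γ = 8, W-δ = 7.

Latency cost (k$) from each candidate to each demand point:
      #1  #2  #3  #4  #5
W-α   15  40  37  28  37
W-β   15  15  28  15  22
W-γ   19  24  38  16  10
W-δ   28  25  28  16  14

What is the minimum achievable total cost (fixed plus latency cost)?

97

Open {W-β, W-γ}: assign each demand point to its cheapest open site.
  #1→W-β 15, #2→W-β 15, #3→W-β 28, #4→W-β 15, #5→W-γ 10
  latency cost 83, fixed 14 → total 97.
Compare {W-β, W-δ}: latency cost 87 + fixed 13 = 100.
Compare {W-α, W-β, W-γ}: latency cost 83 + fixed 17 = 100.
Compare {W-β}: latency cost 95 + fixed 6 = 101.
All other subsets cost ≥ 100. Minimum total cost: 97.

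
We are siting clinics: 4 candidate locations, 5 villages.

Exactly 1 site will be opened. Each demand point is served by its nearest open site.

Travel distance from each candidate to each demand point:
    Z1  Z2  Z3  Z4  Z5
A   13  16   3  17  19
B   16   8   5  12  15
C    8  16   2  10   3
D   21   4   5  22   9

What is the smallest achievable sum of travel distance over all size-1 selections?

Open {C}.
  Z1→C 8, Z2→C 16, Z3→C 2, Z4→C 10, Z5→C 3  ⇒ total 39.
Compare {B}: total 56.
Compare {D}: total 61.
No size-1 selection does better; minimum is 39.

39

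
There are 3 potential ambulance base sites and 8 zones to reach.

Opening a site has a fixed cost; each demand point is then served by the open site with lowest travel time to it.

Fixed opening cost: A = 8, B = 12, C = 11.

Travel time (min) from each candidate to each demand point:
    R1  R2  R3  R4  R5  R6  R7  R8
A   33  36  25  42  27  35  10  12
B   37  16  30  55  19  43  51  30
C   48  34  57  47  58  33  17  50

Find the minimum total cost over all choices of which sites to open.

Open {A, B}: assign each demand point to its cheapest open site.
  R1→A 33, R2→B 16, R3→A 25, R4→A 42, R5→B 19, R6→A 35, R7→A 10, R8→A 12
  travel time 192, fixed 20 → total 212.
Compare {A, B, C}: travel time 190 + fixed 31 = 221.
Compare {A}: travel time 220 + fixed 8 = 228.
Compare {A, C}: travel time 216 + fixed 19 = 235.
All other subsets cost ≥ 221. Minimum total cost: 212.

212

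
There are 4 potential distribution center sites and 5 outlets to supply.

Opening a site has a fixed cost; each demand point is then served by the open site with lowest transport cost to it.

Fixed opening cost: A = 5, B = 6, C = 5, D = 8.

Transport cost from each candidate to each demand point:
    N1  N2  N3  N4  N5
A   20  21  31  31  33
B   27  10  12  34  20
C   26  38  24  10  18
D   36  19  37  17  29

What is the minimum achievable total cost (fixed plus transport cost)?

Open {A, B, C}: assign each demand point to its cheapest open site.
  N1→A 20, N2→B 10, N3→B 12, N4→C 10, N5→C 18
  transport cost 70, fixed 16 → total 86.
Compare {B, C}: transport cost 76 + fixed 11 = 87.
Compare {A, B, C, D}: transport cost 70 + fixed 24 = 94.
Compare {B, C, D}: transport cost 76 + fixed 19 = 95.
All other subsets cost ≥ 87. Minimum total cost: 86.

86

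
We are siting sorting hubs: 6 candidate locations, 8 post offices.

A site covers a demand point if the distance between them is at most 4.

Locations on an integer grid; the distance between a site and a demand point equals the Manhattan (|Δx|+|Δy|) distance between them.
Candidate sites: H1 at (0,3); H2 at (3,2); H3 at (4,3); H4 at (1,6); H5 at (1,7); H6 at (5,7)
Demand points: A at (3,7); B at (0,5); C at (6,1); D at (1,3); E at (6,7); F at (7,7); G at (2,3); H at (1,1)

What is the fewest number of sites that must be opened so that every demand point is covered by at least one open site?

3

Coverage sets (demand points within 4 of each site):
  H1: {B, D, G, H}
  H2: {C, D, G, H}
  H3: {C, D, G}
  H4: {A, B, D, G}
  H5: {A, B, D}
  H6: {A, E, F}
No 2 sites suffice: every size-2 union leaves at least one demand point uncovered.
But {H1, H2, H6} covers everything, so the minimum is 3.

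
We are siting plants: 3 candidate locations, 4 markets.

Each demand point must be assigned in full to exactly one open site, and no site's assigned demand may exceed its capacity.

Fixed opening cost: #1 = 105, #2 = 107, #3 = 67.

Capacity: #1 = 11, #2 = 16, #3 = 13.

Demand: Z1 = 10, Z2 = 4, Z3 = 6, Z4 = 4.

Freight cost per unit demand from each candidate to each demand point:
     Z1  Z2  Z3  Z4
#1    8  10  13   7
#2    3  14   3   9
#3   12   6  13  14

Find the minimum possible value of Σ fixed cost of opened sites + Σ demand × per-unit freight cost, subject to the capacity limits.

302

Open {#2, #3}; cheapest assignment that respects the capacities:
  #2 (cap 16, load 16): Z1, Z3 — cost 10×3 + 6×3 = 48
  #3 (cap 13, load 8): Z2, Z4 — cost 4×6 + 4×14 = 80
  Shipping 128, fixed 174 → total 302.
  Any other capacity-feasible assignment to {#2, #3} ships for at least 128.
Compare {#1, #2}: its best feasible assignment gives total 328.
Compare {#1, #2, #3}: its best feasible assignment gives total 379.
Every other set of open sites that can feasibly serve all demand totals ≥ 328 even under its best assignment. Minimum: 302.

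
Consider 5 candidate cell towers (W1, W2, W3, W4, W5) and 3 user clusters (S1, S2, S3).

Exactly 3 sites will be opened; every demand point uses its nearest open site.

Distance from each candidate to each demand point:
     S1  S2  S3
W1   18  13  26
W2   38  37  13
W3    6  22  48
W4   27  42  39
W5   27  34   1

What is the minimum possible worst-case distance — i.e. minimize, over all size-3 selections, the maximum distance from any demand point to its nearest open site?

13

Open {W1, W2, W3}.
  Farthest demand point is S2 at distance 13 (to W1); all others are ≤ 13.
With {W1, W3, W5} the worst case is 13.
With {W1, W2, W4} the worst case is 18.
No size-3 selection achieves below 13.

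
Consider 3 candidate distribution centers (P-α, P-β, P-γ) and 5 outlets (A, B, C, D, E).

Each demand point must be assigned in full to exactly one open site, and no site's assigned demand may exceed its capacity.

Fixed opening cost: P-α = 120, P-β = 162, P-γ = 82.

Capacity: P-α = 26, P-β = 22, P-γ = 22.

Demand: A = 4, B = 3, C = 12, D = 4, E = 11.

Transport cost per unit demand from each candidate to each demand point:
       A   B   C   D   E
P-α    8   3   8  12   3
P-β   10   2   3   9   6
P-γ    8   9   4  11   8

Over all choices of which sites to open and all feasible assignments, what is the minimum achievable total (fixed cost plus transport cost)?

Open {P-α, P-γ}; cheapest assignment that respects the capacities:
  P-α (cap 26, load 18): A, B, E — cost 4×8 + 3×3 + 11×3 = 74
  P-γ (cap 22, load 16): C, D — cost 12×4 + 4×11 = 92
  Shipping 166, fixed 202 → total 368.
  Any other capacity-feasible assignment to {P-α, P-γ} ships for at least 166.
Compare {P-α, P-β}: its best feasible assignment gives total 425.
Compare {P-β, P-γ}: its best feasible assignment gives total 432.
Every other set of open sites that can feasibly serve all demand totals ≥ 425 even under its best assignment. Minimum: 368.

368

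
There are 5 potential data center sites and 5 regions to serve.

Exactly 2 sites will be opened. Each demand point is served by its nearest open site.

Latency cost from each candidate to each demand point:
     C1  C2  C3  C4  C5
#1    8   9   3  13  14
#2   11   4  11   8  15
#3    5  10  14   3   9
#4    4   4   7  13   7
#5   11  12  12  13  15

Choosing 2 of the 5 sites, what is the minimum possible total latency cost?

25

Open {#3, #4}.
  C1→#4 4, C2→#4 4, C3→#4 7, C4→#3 3, C5→#4 7  ⇒ total 25.
Compare {#1, #3}: total 29.
Compare {#2, #4}: total 30.
No size-2 selection does better; minimum is 25.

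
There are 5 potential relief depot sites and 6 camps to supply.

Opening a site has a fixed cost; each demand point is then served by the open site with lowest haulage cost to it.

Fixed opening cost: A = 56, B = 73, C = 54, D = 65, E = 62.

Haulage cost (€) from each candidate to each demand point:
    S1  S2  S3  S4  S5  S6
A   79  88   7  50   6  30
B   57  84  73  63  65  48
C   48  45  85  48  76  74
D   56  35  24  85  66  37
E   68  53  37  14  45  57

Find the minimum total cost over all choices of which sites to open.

Open {A, C}: assign each demand point to its cheapest open site.
  S1→C 48, S2→C 45, S3→A 7, S4→C 48, S5→A 6, S6→A 30
  haulage cost 184, fixed 110 → total 294.
Compare {A, E}: haulage cost 178 + fixed 118 = 296.
Compare {A, D}: haulage cost 184 + fixed 121 = 305.
Compare {A}: haulage cost 260 + fixed 56 = 316.
All other subsets cost ≥ 296. Minimum total cost: 294.

294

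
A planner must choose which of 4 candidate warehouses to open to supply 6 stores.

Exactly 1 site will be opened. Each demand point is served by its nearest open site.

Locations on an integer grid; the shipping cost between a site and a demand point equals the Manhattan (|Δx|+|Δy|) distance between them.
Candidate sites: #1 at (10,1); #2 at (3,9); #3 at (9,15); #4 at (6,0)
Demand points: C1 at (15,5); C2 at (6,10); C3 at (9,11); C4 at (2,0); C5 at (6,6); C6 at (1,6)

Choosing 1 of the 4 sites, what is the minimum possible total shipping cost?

49

Open {#2}.
  C1→#2 16, C2→#2 4, C3→#2 8, C4→#2 10, C5→#2 6, C6→#2 5  ⇒ total 49.
Compare {#4}: total 59.
Compare {#1}: total 65.
No size-1 selection does better; minimum is 49.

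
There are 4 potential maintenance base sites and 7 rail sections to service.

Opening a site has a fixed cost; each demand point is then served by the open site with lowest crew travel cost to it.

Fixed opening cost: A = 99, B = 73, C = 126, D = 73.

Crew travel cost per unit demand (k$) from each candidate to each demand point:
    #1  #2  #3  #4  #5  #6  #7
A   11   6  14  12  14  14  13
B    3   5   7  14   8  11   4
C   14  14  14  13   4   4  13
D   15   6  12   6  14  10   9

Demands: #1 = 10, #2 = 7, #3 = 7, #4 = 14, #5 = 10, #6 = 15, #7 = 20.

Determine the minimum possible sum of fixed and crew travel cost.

650

Open {B, C, D}: assign each demand point to its cheapest open site.
  #1→B 10×3=30, #2→B 7×5=35, #3→B 7×7=49, #4→D 14×6=84, #5→C 10×4=40, #6→C 15×4=60, #7→B 20×4=80
  crew travel cost 378, fixed 272 → total 650.
Compare {B, D}: crew travel cost 508 + fixed 146 = 654.
Compare {B, C}: crew travel cost 476 + fixed 199 = 675.
Compare {B}: crew travel cost 635 + fixed 73 = 708.
All other subsets cost ≥ 654. Minimum total cost: 650.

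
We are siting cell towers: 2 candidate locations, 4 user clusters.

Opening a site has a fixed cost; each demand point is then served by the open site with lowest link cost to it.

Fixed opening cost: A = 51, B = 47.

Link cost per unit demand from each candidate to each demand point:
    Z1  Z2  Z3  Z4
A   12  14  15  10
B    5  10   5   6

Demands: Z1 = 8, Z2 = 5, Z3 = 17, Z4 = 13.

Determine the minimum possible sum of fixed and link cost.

300

Open {B}: assign each demand point to its cheapest open site.
  Z1→B 8×5=40, Z2→B 5×10=50, Z3→B 17×5=85, Z4→B 13×6=78
  link cost 253, fixed 47 → total 300.
Compare {A, B}: link cost 253 + fixed 98 = 351.
Compare {A}: link cost 551 + fixed 51 = 602.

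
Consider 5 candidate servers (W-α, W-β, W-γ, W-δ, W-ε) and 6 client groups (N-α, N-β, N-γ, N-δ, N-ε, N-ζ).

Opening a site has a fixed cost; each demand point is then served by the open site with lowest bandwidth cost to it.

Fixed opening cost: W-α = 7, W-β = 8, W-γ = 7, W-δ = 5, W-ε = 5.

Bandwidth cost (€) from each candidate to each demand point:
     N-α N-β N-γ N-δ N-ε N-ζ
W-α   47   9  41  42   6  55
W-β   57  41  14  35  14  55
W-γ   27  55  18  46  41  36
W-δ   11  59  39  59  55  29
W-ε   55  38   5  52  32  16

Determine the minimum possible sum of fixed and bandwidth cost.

106

Open {W-α, W-δ, W-ε}: assign each demand point to its cheapest open site.
  N-α→W-δ 11, N-β→W-α 9, N-γ→W-ε 5, N-δ→W-α 42, N-ε→W-α 6, N-ζ→W-ε 16
  bandwidth cost 89, fixed 17 → total 106.
Compare {W-α, W-β, W-δ, W-ε}: bandwidth cost 82 + fixed 25 = 107.
Compare {W-α, W-γ, W-δ, W-ε}: bandwidth cost 89 + fixed 24 = 113.
Compare {W-α, W-β, W-γ, W-δ, W-ε}: bandwidth cost 82 + fixed 32 = 114.
All other subsets cost ≥ 107. Minimum total cost: 106.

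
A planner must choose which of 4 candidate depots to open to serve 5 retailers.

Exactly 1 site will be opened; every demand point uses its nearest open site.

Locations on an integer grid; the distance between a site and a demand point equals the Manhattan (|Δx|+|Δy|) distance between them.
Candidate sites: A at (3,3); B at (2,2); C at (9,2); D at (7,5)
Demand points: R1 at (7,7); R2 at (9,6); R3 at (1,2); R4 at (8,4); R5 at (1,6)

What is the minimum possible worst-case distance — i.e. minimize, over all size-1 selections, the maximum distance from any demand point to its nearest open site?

9

Open {A}.
  Farthest demand point is R2 at distance 9 (to A); all others are ≤ 9.
With {D} the worst case is 9.
With {B} the worst case is 11.
No size-1 selection achieves below 9.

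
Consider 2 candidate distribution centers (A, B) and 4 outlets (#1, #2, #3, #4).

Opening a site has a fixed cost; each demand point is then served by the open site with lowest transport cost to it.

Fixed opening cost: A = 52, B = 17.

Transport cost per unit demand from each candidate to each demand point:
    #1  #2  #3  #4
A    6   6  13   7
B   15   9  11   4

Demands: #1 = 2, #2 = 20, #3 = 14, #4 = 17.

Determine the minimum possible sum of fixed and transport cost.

423

Open {A, B}: assign each demand point to its cheapest open site.
  #1→A 2×6=12, #2→A 20×6=120, #3→B 14×11=154, #4→B 17×4=68
  transport cost 354, fixed 69 → total 423.
Compare {B}: transport cost 432 + fixed 17 = 449.
Compare {A}: transport cost 433 + fixed 52 = 485.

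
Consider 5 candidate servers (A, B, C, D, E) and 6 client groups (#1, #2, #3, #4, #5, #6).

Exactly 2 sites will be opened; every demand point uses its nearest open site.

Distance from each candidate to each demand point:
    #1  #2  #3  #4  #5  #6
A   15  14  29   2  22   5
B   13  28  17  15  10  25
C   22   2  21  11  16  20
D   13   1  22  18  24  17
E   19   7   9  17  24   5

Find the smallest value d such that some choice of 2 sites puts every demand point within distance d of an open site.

15

Open {B, E}.
  Farthest demand point is #4 at distance 15 (to B); all others are ≤ 15.
With {A, B} the worst case is 17.
With {B, D} the worst case is 17.
No size-2 selection achieves below 15.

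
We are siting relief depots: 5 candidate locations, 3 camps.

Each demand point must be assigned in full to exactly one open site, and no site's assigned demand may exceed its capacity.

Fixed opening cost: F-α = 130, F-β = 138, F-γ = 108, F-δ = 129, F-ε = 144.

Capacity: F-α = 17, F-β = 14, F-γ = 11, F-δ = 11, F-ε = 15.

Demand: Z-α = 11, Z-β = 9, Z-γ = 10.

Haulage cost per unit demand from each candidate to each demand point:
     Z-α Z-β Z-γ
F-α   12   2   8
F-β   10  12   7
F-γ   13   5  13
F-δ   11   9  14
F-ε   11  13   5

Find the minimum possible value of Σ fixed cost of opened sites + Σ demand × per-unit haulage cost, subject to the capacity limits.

590

Open {F-α, F-β, F-ε}; cheapest assignment that respects the capacities:
  F-α (cap 17, load 9): Z-β — cost 9×2 = 18
  F-β (cap 14, load 11): Z-α — cost 11×10 = 110
  F-ε (cap 15, load 10): Z-γ — cost 10×5 = 50
  Shipping 178, fixed 412 → total 590.
  Any other capacity-feasible assignment to {F-α, F-β, F-ε} ships for at least 178.
Compare {F-α, F-δ, F-ε}: its best feasible assignment gives total 592.
Compare {F-α, F-γ, F-ε}: its best feasible assignment gives total 593.
Every other set of open sites that can feasibly serve all demand totals ≥ 592 even under its best assignment. Minimum: 590.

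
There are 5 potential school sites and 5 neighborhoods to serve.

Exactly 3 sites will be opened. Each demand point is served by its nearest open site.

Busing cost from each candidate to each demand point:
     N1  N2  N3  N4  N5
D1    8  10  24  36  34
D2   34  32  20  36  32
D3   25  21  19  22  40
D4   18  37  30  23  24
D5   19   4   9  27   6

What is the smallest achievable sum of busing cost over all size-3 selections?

49

Open {D1, D3, D5}.
  N1→D1 8, N2→D5 4, N3→D5 9, N4→D3 22, N5→D5 6  ⇒ total 49.
Compare {D1, D4, D5}: total 50.
Compare {D1, D2, D5}: total 54.
No size-3 selection does better; minimum is 49.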